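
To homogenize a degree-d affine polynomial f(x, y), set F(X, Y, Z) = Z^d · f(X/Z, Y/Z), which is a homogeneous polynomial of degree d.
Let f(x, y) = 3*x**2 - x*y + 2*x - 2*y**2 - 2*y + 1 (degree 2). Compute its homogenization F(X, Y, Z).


F(X, Y, Z) = 3*X**2 - X*Y + 2*X*Z - 2*Y**2 - 2*Y*Z + Z**2

deg(f) = 2.
Substitute x = X/Z, y = Y/Z into f, then multiply by Z^2.
  monomial 3·x^2·y^0 ↦ 3·X^2·Y^0·Z^0.
  monomial -1·x^1·y^1 ↦ -1·X^1·Y^1·Z^0.
  monomial 2·x^1·y^0 ↦ 2·X^1·Y^0·Z^1.
  monomial -2·x^0·y^2 ↦ -2·X^0·Y^2·Z^0.
  monomial -2·x^0·y^1 ↦ -2·X^0·Y^1·Z^1.
  monomial 1·x^0·y^0 ↦ 1·X^0·Y^0·Z^2.
Collecting: F(X, Y, Z) = 3*X**2 - X*Y + 2*X*Z - 2*Y**2 - 2*Y*Z + Z**2.


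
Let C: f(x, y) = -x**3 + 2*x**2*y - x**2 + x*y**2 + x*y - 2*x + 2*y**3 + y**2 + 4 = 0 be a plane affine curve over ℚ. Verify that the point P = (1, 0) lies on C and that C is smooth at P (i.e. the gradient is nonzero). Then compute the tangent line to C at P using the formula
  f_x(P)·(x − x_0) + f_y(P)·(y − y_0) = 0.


Tangent line at P: -7*x + 3*y + 7 = 0.

Step 1: f(1, 0) = 0, so P lies on C.
Step 2: partial derivatives
  f_x(x, y) = -3*x**2 + 4*x*y - 2*x + y**2 + y - 2, f_y(x, y) = 2*x**2 + 2*x*y + x + 6*y**2 + 2*y.
  f_x(P) = -7, f_y(P) = 3 (gradient nonzero, so P is smooth).
Step 3: tangent line at P: -7·(x − 1) + 3·(y − 0) = 0.
Expanding: -7*x + 3*y + 7 = 0.


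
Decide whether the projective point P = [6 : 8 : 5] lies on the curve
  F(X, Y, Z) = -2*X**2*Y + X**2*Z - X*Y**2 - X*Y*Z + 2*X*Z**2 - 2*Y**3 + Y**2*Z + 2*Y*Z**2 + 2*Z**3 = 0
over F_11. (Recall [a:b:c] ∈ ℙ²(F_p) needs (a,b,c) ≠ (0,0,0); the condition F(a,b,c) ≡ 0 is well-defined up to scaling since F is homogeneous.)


F(6,8,5) ≡ 7 (mod 11); P is NOT on the curve.

Evaluate F(6, 8, 5) term-by-term (mod 11).
  -2*X**2*Y ↦ -2·36·8·1 = -576
  X**2*Z ↦ 1·36·1·5 = 180
  -X*Y**2 ↦ -1·6·64·1 = -384
  -X*Y*Z ↦ -1·6·8·5 = -240
  2*X*Z**2 ↦ 2·6·1·25 = 300
  -2*Y**3 ↦ -2·1·512·1 = -1024
  Y**2*Z ↦ 1·1·64·5 = 320
  2*Y*Z**2 ↦ 2·1·8·25 = 400
  2*Z**3 ↦ 2·1·1·125 = 250
Sum: F(6, 8, 5) = (-576) + (180) + (-384) + (-240) + (300) + (-1024) + (320) + (400) + (250) = -774.
Reducing mod 11: -774 ≡ 7 (mod 11).
Since F(a, b, c) ≡ 7 ≠ 0 (mod 11), P does NOT lie on the curve.


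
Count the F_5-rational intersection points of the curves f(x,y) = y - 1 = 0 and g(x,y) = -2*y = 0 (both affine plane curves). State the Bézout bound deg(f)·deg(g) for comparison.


Common zeros: ∅; count = 0; Bézout bound = 1.

deg(f) = 1, deg(g) = 1, so Bézout bound = 1.
Scan x ∈ F_5. For each x, list the y ∈ F_5 with f(x, y) ≡ 0 and those with g(x, y) ≡ 0 (mod 5); the common zeros in that column are the intersection.
  x = 0: f ≡ 0 at y ∈ {1}; g ≡ 0 at y ∈ {0}; common: ∅.
  x = 1: f ≡ 0 at y ∈ {1}; g ≡ 0 at y ∈ {0}; common: ∅.
  x = 2: f ≡ 0 at y ∈ {1}; g ≡ 0 at y ∈ {0}; common: ∅.
  x = 3: f ≡ 0 at y ∈ {1}; g ≡ 0 at y ∈ {0}; common: ∅.
  x = 4: f ≡ 0 at y ∈ {1}; g ≡ 0 at y ∈ {0}; common: ∅.
Collecting: common zeros = ∅, so the count is 0.
Comparison with the Bézout bound: 0 ≤ 1 = deg(f)·deg(g), as expected for curves with no common component (the affine F_5-count falls short of the bound because intersections may lie at infinity, over extension fields, or carry multiplicity).


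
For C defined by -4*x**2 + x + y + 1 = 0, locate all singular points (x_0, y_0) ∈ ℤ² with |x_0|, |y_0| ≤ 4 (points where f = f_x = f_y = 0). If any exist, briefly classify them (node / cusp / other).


No singular points in the scanned grid; C is smooth there.

Compute partial derivatives:
  f_x = 1 - 8*x.
  f_y = 1.
f_y = 1 is a nonzero constant, so f_y never vanishes: no point (x, y) can satisfy f = f_x = f_y = 0. In particular no (x, y) ∈ {−4, ..., 4}² is singular; the curve is smooth.


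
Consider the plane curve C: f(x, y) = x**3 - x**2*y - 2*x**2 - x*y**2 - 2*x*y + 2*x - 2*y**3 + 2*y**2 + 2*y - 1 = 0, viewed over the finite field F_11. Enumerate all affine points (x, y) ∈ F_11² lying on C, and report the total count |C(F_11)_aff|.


Affine F_11-points: {(1, 0), (1, 8), (1, 9), (2, 10), (3, 3), (4, 3), (4, 4), (5, 9), (7, 7), (8, 10), (9, 3), (9, 4), (9, 6), (10, 8)}; count = 14.

For each of the 121 pairs (x, y) ∈ F_11², evaluate f(x, y) mod 11. Record the zeros.
  x = 0: [0↦10, 1↦1, 2↦6, 3↦2, 4↦10, 5↦7, 6↦3, 7↦8, 8↦10, 9↦8, 10↦1]  zeros at y ∈ ∅
  x = 1: [0↦0, 1↦9, 2↦8, 3↦7, 4↦5, 5↦1, 6↦5, 7↦5, 8↦0, 9↦0, 10↦4]  zeros at y ∈ {0, 8, 9}
  x = 2: [0↦3, 1↦6, 2↦8, 3↦8, 4↦5, 5↦9, 6↦8, 7↦1, 8↦9, 9↦9, 10↦0]  zeros at y ∈ {10}
  x = 3: [0↦3, 1↦9, 2↦1, 3↦0, 4↦5, 5↦4, 6↦7, 7↦2, 8↦10, 9↦8, 10↦6]  zeros at y ∈ {3}
  x = 4: [0↦6, 1↦2, 2↦4, 3↦0, 4↦0, 5↦3, 6↦8, 7↦3, 8↦9, 9↦3, 10↦6]  zeros at y ∈ {3, 4}
  x = 5: [0↦7, 1↦2, 2↦1, 3↦3, 4↦7, 5↦1, 6↦6, 7↦10, 8↦1, 9↦0, 10↦6]  zeros at y ∈ {9}
  x = 6: [0↦1, 1↦4, 2↦9, 3↦4, 4↦10, 5↦4, 6↦7, 7↦7, 8↦3, 9↦5, 10↦1]  zeros at y ∈ ∅
  x = 7: [0↦5, 1↦3, 2↦1, 3↦9, 4↦4, 5↦7, 6↦6, 7↦0, 8↦10, 9↦2, 10↦8]  zeros at y ∈ {7}
  x = 8: [0↦3, 1↦5, 2↦5, 3↦2, 4↦6, 5↦5, 6↦9, 7↦6, 8↦6, 9↦8, 10↦0]  zeros at y ∈ {10}
  x = 9: [0↦1, 1↦5, 2↦5, 3↦0, 4↦0, 5↦4, 6↦0, 7↦9, 8↦8, 9↦7, 10↦5]  zeros at y ∈ {3, 4, 6}
  x = 10: [0↦5, 1↦9, 2↦7, 3↦9, 4↦3, 5↦10, 6↦7, 7↦4, 8↦0, 9↦5, 10↦7]  zeros at y ∈ {8}
Collecting zeros: affine points = {(1, 0), (1, 8), (1, 9), (2, 10), (3, 3), (4, 3), (4, 4), (5, 9), (7, 7), (8, 10), (9, 3), (9, 4), (9, 6), (10, 8)}.
Total count |C(F_11)_aff| = 14.


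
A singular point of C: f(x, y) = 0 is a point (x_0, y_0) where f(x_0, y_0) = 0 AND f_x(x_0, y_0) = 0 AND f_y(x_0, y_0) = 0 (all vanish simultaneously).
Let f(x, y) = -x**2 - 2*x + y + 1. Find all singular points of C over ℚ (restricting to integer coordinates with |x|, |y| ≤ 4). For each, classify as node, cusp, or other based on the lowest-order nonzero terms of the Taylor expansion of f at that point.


No singular points in the scanned grid; C is smooth there.

Compute partial derivatives:
  f_x = -2*x - 2.
  f_y = 1.
f_y = 1 is a nonzero constant, so f_y never vanishes: no point (x, y) can satisfy f = f_x = f_y = 0. In particular no (x, y) ∈ {−4, ..., 4}² is singular; the curve is smooth.


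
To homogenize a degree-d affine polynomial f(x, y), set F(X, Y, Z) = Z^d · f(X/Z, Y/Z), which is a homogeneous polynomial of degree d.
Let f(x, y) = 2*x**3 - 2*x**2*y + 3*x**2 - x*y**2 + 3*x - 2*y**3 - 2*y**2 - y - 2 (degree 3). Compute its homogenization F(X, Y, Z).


F(X, Y, Z) = 2*X**3 - 2*X**2*Y + 3*X**2*Z - X*Y**2 + 3*X*Z**2 - 2*Y**3 - 2*Y**2*Z - Y*Z**2 - 2*Z**3

deg(f) = 3.
Substitute x = X/Z, y = Y/Z into f, then multiply by Z^3.
  monomial 2·x^3·y^0 ↦ 2·X^3·Y^0·Z^0.
  monomial -2·x^2·y^1 ↦ -2·X^2·Y^1·Z^0.
  monomial 3·x^2·y^0 ↦ 3·X^2·Y^0·Z^1.
  monomial -1·x^1·y^2 ↦ -1·X^1·Y^2·Z^0.
  monomial 3·x^1·y^0 ↦ 3·X^1·Y^0·Z^2.
  monomial -2·x^0·y^3 ↦ -2·X^0·Y^3·Z^0.
  monomial -2·x^0·y^2 ↦ -2·X^0·Y^2·Z^1.
  monomial -1·x^0·y^1 ↦ -1·X^0·Y^1·Z^2.
  monomial -2·x^0·y^0 ↦ -2·X^0·Y^0·Z^3.
Collecting: F(X, Y, Z) = 2*X**3 - 2*X**2*Y + 3*X**2*Z - X*Y**2 + 3*X*Z**2 - 2*Y**3 - 2*Y**2*Z - Y*Z**2 - 2*Z**3.


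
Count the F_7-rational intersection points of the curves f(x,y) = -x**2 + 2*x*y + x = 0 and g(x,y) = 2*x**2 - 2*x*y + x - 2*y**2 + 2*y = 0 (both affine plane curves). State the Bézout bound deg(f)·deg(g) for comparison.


Common zeros: {(0, 0), (0, 1)}; count = 2; Bézout bound = 4.

deg(f) = 2, deg(g) = 2, so Bézout bound = 4.
Scan x ∈ F_7. For each x, list the y ∈ F_7 with f(x, y) ≡ 0 and those with g(x, y) ≡ 0 (mod 7); the common zeros in that column are the intersection.
  x = 0: f ≡ 0 at y ∈ {0, 1, 2, 3, 4, 5, 6}; g ≡ 0 at y ∈ {0, 1}; common: {0, 1}.
  x = 1: f ≡ 0 at y ∈ {0}; g ≡ 0 at y ∈ ∅; common: ∅.
  x = 2: f ≡ 0 at y ∈ {4}; g ≡ 0 at y ∈ {3}; common: ∅.
  x = 3: f ≡ 0 at y ∈ {1}; g ≡ 0 at y ∈ {0, 5}; common: ∅.
  x = 4: f ≡ 0 at y ∈ {5}; g ≡ 0 at y ∈ {1, 3}; common: ∅.
  x = 5: f ≡ 0 at y ∈ {2}; g ≡ 0 at y ∈ {5}; common: ∅.
  x = 6: f ≡ 0 at y ∈ {6}; g ≡ 0 at y ∈ ∅; common: ∅.
Collecting: common zeros = {(0, 0), (0, 1)}, so the count is 2.
Comparison with the Bézout bound: 2 ≤ 4 = deg(f)·deg(g), as expected for curves with no common component (the affine F_7-count falls short of the bound because intersections may lie at infinity, over extension fields, or carry multiplicity).


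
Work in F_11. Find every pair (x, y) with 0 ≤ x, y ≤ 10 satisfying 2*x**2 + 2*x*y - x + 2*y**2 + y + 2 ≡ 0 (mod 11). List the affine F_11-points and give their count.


Affine F_11-points: {(2, 6), (2, 8), (3, 4), (3, 9), (5, 2), (5, 9), (7, 1), (7, 8), (9, 1), (9, 6), (10, 2), (10, 4)}; count = 12.

For each of the 121 pairs (x, y) ∈ F_11², evaluate f(x, y) mod 11. Record the zeros.
  x = 0: [0↦2, 1↦5, 2↦1, 3↦1, 4↦5, 5↦2, 6↦3, 7↦8, 8↦6, 9↦8, 10↦3]  zeros at y ∈ ∅
  x = 1: [0↦3, 1↦8, 2↦6, 3↦8, 4↦3, 5↦2, 6↦5, 7↦1, 8↦1, 9↦5, 10↦2]  zeros at y ∈ ∅
  x = 2: [0↦8, 1↦4, 2↦4, 3↦8, 4↦5, 5↦6, 6↦0, 7↦9, 8↦0, 9↦6, 10↦5]  zeros at y ∈ {6, 8}
  x = 3: [0↦6, 1↦4, 2↦6, 3↦1, 4↦0, 5↦3, 6↦10, 7↦10, 8↦3, 9↦0, 10↦1]  zeros at y ∈ {4, 9}
  x = 4: [0↦8, 1↦8, 2↦1, 3↦9, 4↦10, 5↦4, 6↦2, 7↦4, 8↦10, 9↦9, 10↦1]  zeros at y ∈ ∅
  x = 5: [0↦3, 1↦5, 2↦0, 3↦10, 4↦2, 5↦9, 6↦9, 7↦2, 8↦10, 9↦0, 10↦5]  zeros at y ∈ {2, 9}
  x = 6: [0↦2, 1↦6, 2↦3, 3↦4, 4↦9, 5↦7, 6↦9, 7↦4, 8↦3, 9↦6, 10↦2]  zeros at y ∈ ∅
  x = 7: [0↦5, 1↦0, 2↦10, 3↦2, 4↦9, 5↦9, 6↦2, 7↦10, 8↦0, 9↦5, 10↦3]  zeros at y ∈ {1, 8}
  x = 8: [0↦1, 1↦9, 2↦10, 3↦4, 4↦2, 5↦4, 6↦10, 7↦9, 8↦1, 9↦8, 10↦8]  zeros at y ∈ ∅
  x = 9: [0↦1, 1↦0, 2↦3, 3↦10, 4↦10, 5↦3, 6↦0, 7↦1, 8↦6, 9↦4, 10↦6]  zeros at y ∈ {1, 6}
  x = 10: [0↦5, 1↦6, 2↦0, 3↦9, 4↦0, 5↦6, 6↦5, 7↦8, 8↦4, 9↦4, 10↦8]  zeros at y ∈ {2, 4}
Collecting zeros: affine points = {(2, 6), (2, 8), (3, 4), (3, 9), (5, 2), (5, 9), (7, 1), (7, 8), (9, 1), (9, 6), (10, 2), (10, 4)}.
Total count |C(F_11)_aff| = 12.


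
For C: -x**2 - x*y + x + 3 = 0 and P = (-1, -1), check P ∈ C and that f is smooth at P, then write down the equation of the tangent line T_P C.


Tangent line at P: 4*x + y + 5 = 0.

Step 1: f(-1, -1) = 0, so P lies on C.
Step 2: partial derivatives
  f_x(x, y) = -2*x - y + 1, f_y(x, y) = -x.
  f_x(P) = 4, f_y(P) = 1 (gradient nonzero, so P is smooth).
Step 3: tangent line at P: 4·(x − -1) + 1·(y − -1) = 0.
Expanding: 4*x + y + 5 = 0.


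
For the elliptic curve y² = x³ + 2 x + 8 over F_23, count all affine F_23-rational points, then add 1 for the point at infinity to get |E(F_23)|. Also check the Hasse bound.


Affine points = {(0, 10), (0, 13), (3, 8), (3, 15), (6, 11), (6, 12), (10, 4), (10, 19), (11, 2), (11, 21), (12, 9), (12, 14), (13, 0), (15, 3), (15, 20)}; affine count = 15; |E(F_23)| = 16.

Discriminant check: Δ ∝ 4a³ + 27b² = 4·2³ + 27·8² = 4·8 + 27·64 ≡ 12 (mod 23). Nonzero ⇒ E is nonsingular.
For each x ∈ F_23, compute rhs = x³ + 2·x + 8 mod 23, then count y ∈ F_23 with y² ≡ rhs.
  x = 0: rhs = 8, matching y values: 10, 13 (2 points).
  x = 1: rhs = 11, matching y values: none (0 points).
  x = 2: rhs = 20, matching y values: none (0 points).
  x = 3: rhs = 18, matching y values: 8, 15 (2 points).
  x = 4: rhs = 11, matching y values: none (0 points).
  x = 5: rhs = 5, matching y values: none (0 points).
  x = 6: rhs = 6, matching y values: 11, 12 (2 points).
  x = 7: rhs = 20, matching y values: none (0 points).
  x = 8: rhs = 7, matching y values: none (0 points).
  x = 9: rhs = 19, matching y values: none (0 points).
  x = 10: rhs = 16, matching y values: 4, 19 (2 points).
  x = 11: rhs = 4, matching y values: 2, 21 (2 points).
  x = 12: rhs = 12, matching y values: 9, 14 (2 points).
  x = 13: rhs = 0, matching y values: 0 (1 points).
  x = 14: rhs = 20, matching y values: none (0 points).
  x = 15: rhs = 9, matching y values: 3, 20 (2 points).
  x = 16: rhs = 19, matching y values: none (0 points).
  x = 17: rhs = 10, matching y values: none (0 points).
  x = 18: rhs = 11, matching y values: none (0 points).
  x = 19: rhs = 5, matching y values: none (0 points).
  x = 20: rhs = 21, matching y values: none (0 points).
  x = 21: rhs = 19, matching y values: none (0 points).
  x = 22: rhs = 5, matching y values: none (0 points).
Total affine count: 15.
Full point count |E(F_23)| = 15 + 1 = 16.
Hasse bound: |16 − (23+1)| = |-8| = 8 ≤ 2√23 ≈ 9.5917 ✓.


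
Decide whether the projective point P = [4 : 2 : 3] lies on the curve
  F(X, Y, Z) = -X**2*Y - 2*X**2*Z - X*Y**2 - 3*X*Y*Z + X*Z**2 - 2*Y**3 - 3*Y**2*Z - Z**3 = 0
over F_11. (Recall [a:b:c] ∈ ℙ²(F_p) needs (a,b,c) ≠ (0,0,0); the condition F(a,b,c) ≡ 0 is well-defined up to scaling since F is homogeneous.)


F(4,2,3) ≡ 5 (mod 11); P is NOT on the curve.

Evaluate F(4, 2, 3) term-by-term (mod 11).
  -X**2*Y ↦ -1·16·2·1 = -32
  -2*X**2*Z ↦ -2·16·1·3 = -96
  -X*Y**2 ↦ -1·4·4·1 = -16
  -3*X*Y*Z ↦ -3·4·2·3 = -72
  X*Z**2 ↦ 1·4·1·9 = 36
  -2*Y**3 ↦ -2·1·8·1 = -16
  -3*Y**2*Z ↦ -3·1·4·3 = -36
  -Z**3 ↦ -1·1·1·27 = -27
Sum: F(4, 2, 3) = (-32) + (-96) + (-16) + (-72) + (36) + (-16) + (-36) + (-27) = -259.
Reducing mod 11: -259 ≡ 5 (mod 11).
Since F(a, b, c) ≡ 5 ≠ 0 (mod 11), P does NOT lie on the curve.


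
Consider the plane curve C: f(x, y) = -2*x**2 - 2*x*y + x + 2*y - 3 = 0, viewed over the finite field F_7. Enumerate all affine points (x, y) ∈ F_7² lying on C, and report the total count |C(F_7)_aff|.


Affine F_7-points: {(0, 5), (2, 6), (3, 6), (4, 3), (5, 1), (6, 5)}; count = 6.

For each of the 49 pairs (x, y) ∈ F_7², evaluate f(x, y) mod 7. Record the zeros.
  x = 0: [0↦4, 1↦6, 2↦1, 3↦3, 4↦5, 5↦0, 6↦2]  zeros at y ∈ {5}
  x = 1: [0↦3, 1↦3, 2↦3, 3↦3, 4↦3, 5↦3, 6↦3]  zeros at y ∈ ∅
  x = 2: [0↦5, 1↦3, 2↦1, 3↦6, 4↦4, 5↦2, 6↦0]  zeros at y ∈ {6}
  x = 3: [0↦3, 1↦6, 2↦2, 3↦5, 4↦1, 5↦4, 6↦0]  zeros at y ∈ {6}
  x = 4: [0↦4, 1↦5, 2↦6, 3↦0, 4↦1, 5↦2, 6↦3]  zeros at y ∈ {3}
  x = 5: [0↦1, 1↦0, 2↦6, 3↦5, 4↦4, 5↦3, 6↦2]  zeros at y ∈ {1}
  x = 6: [0↦1, 1↦5, 2↦2, 3↦6, 4↦3, 5↦0, 6↦4]  zeros at y ∈ {5}
Collecting zeros: affine points = {(0, 5), (2, 6), (3, 6), (4, 3), (5, 1), (6, 5)}.
Total count |C(F_7)_aff| = 6.


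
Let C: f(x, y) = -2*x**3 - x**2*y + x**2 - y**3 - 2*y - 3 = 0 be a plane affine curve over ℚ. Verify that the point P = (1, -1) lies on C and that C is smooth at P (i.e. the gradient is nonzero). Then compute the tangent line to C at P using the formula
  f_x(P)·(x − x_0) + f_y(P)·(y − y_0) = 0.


Tangent line at P: -2*x - 6*y - 4 = 0.

Step 1: f(1, -1) = 0, so P lies on C.
Step 2: partial derivatives
  f_x(x, y) = -6*x**2 - 2*x*y + 2*x, f_y(x, y) = -x**2 - 3*y**2 - 2.
  f_x(P) = -2, f_y(P) = -6 (gradient nonzero, so P is smooth).
Step 3: tangent line at P: -2·(x − 1) + -6·(y − -1) = 0.
Expanding: -2*x - 6*y - 4 = 0.


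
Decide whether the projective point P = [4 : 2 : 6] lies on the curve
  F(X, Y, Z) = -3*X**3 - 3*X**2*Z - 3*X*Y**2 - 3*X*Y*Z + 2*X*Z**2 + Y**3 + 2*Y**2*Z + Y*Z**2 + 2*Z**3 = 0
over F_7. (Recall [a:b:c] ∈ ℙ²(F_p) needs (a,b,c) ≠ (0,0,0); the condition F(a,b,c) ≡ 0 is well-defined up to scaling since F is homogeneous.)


F(4,2,6) ≡ 1 (mod 7); P is NOT on the curve.

Evaluate F(4, 2, 6) term-by-term (mod 7).
  -3*X**3 ↦ -3·64·1·1 = -192
  -3*X**2*Z ↦ -3·16·1·6 = -288
  -3*X*Y**2 ↦ -3·4·4·1 = -48
  -3*X*Y*Z ↦ -3·4·2·6 = -144
  2*X*Z**2 ↦ 2·4·1·36 = 288
  Y**3 ↦ 1·1·8·1 = 8
  2*Y**2*Z ↦ 2·1·4·6 = 48
  Y*Z**2 ↦ 1·1·2·36 = 72
  2*Z**3 ↦ 2·1·1·216 = 432
Sum: F(4, 2, 6) = (-192) + (-288) + (-48) + (-144) + (288) + (8) + (48) + (72) + (432) = 176.
Reducing mod 7: 176 ≡ 1 (mod 7).
Since F(a, b, c) ≡ 1 ≠ 0 (mod 7), P does NOT lie on the curve.


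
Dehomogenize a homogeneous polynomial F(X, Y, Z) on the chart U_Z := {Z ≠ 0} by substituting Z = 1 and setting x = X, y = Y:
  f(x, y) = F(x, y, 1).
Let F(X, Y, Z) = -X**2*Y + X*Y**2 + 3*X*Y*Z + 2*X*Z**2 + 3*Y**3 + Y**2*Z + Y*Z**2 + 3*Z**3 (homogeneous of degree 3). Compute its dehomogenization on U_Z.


f(x, y) = -x**2*y + x*y**2 + 3*x*y + 2*x + 3*y**3 + y**2 + y + 3

On U_Z we set Z = 1. Each monomial c·X^i·Y^j·Z^k in F becomes c·x^i·y^j·1^k = c·x^i·y^j.
Substituting Z = 1: F(X, Y, 1) = -x**2*y + x*y**2 + 3*x*y + 2*x + 3*y**3 + y**2 + y + 3.
Note: deg(f) ≤ deg(F) = 3; strict inequality happens when F is divisible by Z (lost terms).


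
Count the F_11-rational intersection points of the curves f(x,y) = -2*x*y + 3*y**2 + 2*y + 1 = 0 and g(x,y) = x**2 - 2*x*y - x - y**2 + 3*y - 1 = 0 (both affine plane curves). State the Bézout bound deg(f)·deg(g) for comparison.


Common zeros: {(2, 3)}; count = 1; Bézout bound = 4.

deg(f) = 2, deg(g) = 2, so Bézout bound = 4.
Scan x ∈ F_11. For each x, list the y ∈ F_11 with f(x, y) ≡ 0 and those with g(x, y) ≡ 0 (mod 11); the common zeros in that column are the intersection.
  x = 0: f ≡ 0 at y ∈ {6, 8}; g ≡ 0 at y ∈ {5, 9}; common: ∅.
  x = 1: f ≡ 0 at y ∈ ∅; g ≡ 0 at y ∈ ∅; common: ∅.
  x = 2: f ≡ 0 at y ∈ {3, 5}; g ≡ 0 at y ∈ {3, 7}; common: {3}.
  x = 3: f ≡ 0 at y ∈ {1, 4}; g ≡ 0 at y ∈ ∅; common: ∅.
  x = 4: f ≡ 0 at y ∈ ∅; g ≡ 0 at y ∈ {0, 6}; common: ∅.
  x = 5: f ≡ 0 at y ∈ ∅; g ≡ 0 at y ∈ {1, 3}; common: ∅.
  x = 6: f ≡ 0 at y ∈ {9}; g ≡ 0 at y ∈ ∅; common: ∅.
  x = 7: f ≡ 0 at y ∈ {2}; g ≡ 0 at y ∈ ∅; common: ∅.
  x = 8: f ≡ 0 at y ∈ ∅; g ≡ 0 at y ∈ {0, 9}; common: ∅.
  x = 9: f ≡ 0 at y ∈ ∅; g ≡ 0 at y ∈ {1, 6}; common: ∅.
  x = 10: f ≡ 0 at y ∈ {7, 10}; g ≡ 0 at y ∈ ∅; common: ∅.
Collecting: common zeros = {(2, 3)}, so the count is 1.
Comparison with the Bézout bound: 1 ≤ 4 = deg(f)·deg(g), as expected for curves with no common component (the affine F_11-count falls short of the bound because intersections may lie at infinity, over extension fields, or carry multiplicity).


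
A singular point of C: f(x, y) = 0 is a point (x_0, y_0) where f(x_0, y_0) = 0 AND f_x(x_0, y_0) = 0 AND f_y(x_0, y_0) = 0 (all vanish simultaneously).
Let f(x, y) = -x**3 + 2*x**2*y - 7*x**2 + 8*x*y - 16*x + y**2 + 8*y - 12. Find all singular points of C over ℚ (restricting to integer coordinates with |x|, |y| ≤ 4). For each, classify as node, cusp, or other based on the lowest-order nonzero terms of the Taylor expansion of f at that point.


Singular points: {(-2, 0)}; classification: node.

Compute partial derivatives:
  f_x = -3*x**2 + 4*x*y - 14*x + 8*y - 16.
  f_y = 2*x**2 + 8*x + 2*y + 8.
Scan x_0 ∈ {−4, ..., 4}. For each x_0, f_y(x_0, y) is a polynomial in y; find its integer roots y ∈ {−4, ..., 4}, then test f_x and f at those candidates.
  x = -4: f_y(-4, y) = 2*y + 8; vanishes at y ∈ {-4}. (-4, -4): f_x = 24 ≠ 0.
  x = -3: f_y(-3, y) = 2*y + 2; vanishes at y ∈ {-1}. (-3, -1): f_x = 3 ≠ 0.
  x = -2: f_y(-2, y) = 2*y; vanishes at y ∈ {0}. (-2, 0): f_x = 0, f = 0 — SINGULAR.
  x = -1: f_y(-1, y) = 2*y + 2; vanishes at y ∈ {-1}. (-1, -1): f_x = -9 ≠ 0.
  x = 0: f_y(0, y) = 2*y + 8; vanishes at y ∈ {-4}. (0, -4): f_x = -48 ≠ 0.
  x = 1: f_y(1, y) = 2*y + 18; no integer root y with |y| ≤ 4.
  x = 2: f_y(2, y) = 2*y + 32; no integer root y with |y| ≤ 4.
  x = 3: f_y(3, y) = 2*y + 50; no integer root y with |y| ≤ 4.
  x = 4: f_y(4, y) = 2*y + 72; no integer root y with |y| ≤ 4.
Only singular point on the grid: (-2, 0).
Classify: substitute x = -2 + u, y = 0 + v and expand: f = -u**3 + 2*u**2*v - u**2 + v**2.
No constant or linear terms (consistent with a singular point). Quadratic part: -u**2 + v**2. Cubic part: -u**3 + 2*u**2*v.
The quadratic part v**2 - u**2 = (v − u)(v + u) splits into two distinct linear factors, so there are two distinct tangent lines y − 0 = ±(x − -2) — this is a node (ordinary double point).
Classification: node.


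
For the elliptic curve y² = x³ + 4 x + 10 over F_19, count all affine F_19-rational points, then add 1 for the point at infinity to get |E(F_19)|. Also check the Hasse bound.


Affine points = {(2, 8), (2, 11), (3, 7), (3, 12), (7, 1), (7, 18), (10, 9), (10, 10), (11, 6), (11, 13), (12, 0), (13, 6), (13, 13), (14, 6), (14, 13), (15, 5), (15, 14), (16, 3), (16, 16), (18, 9), (18, 10)}; affine count = 21; |E(F_19)| = 22.

Discriminant check: Δ ∝ 4a³ + 27b² = 4·4³ + 27·10² = 4·64 + 27·100 ≡ 11 (mod 19). Nonzero ⇒ E is nonsingular.
For each x ∈ F_19, compute rhs = x³ + 4·x + 10 mod 19, then count y ∈ F_19 with y² ≡ rhs.
  x = 0: rhs = 10, matching y values: none (0 points).
  x = 1: rhs = 15, matching y values: none (0 points).
  x = 2: rhs = 7, matching y values: 8, 11 (2 points).
  x = 3: rhs = 11, matching y values: 7, 12 (2 points).
  x = 4: rhs = 14, matching y values: none (0 points).
  x = 5: rhs = 3, matching y values: none (0 points).
  x = 6: rhs = 3, matching y values: none (0 points).
  x = 7: rhs = 1, matching y values: 1, 18 (2 points).
  x = 8: rhs = 3, matching y values: none (0 points).
  x = 9: rhs = 15, matching y values: none (0 points).
  x = 10: rhs = 5, matching y values: 9, 10 (2 points).
  x = 11: rhs = 17, matching y values: 6, 13 (2 points).
  x = 12: rhs = 0, matching y values: 0 (1 points).
  x = 13: rhs = 17, matching y values: 6, 13 (2 points).
  x = 14: rhs = 17, matching y values: 6, 13 (2 points).
  x = 15: rhs = 6, matching y values: 5, 14 (2 points).
  x = 16: rhs = 9, matching y values: 3, 16 (2 points).
  x = 17: rhs = 13, matching y values: none (0 points).
  x = 18: rhs = 5, matching y values: 9, 10 (2 points).
Total affine count: 21.
Full point count |E(F_19)| = 21 + 1 = 22.
Hasse bound: |22 − (19+1)| = |2| = 2 ≤ 2√19 ≈ 8.7178 ✓.


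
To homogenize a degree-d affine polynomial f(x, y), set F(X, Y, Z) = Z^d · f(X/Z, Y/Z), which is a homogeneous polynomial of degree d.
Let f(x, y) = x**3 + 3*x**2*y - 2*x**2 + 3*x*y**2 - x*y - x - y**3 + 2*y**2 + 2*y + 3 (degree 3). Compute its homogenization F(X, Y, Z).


F(X, Y, Z) = X**3 + 3*X**2*Y - 2*X**2*Z + 3*X*Y**2 - X*Y*Z - X*Z**2 - Y**3 + 2*Y**2*Z + 2*Y*Z**2 + 3*Z**3

deg(f) = 3.
Substitute x = X/Z, y = Y/Z into f, then multiply by Z^3.
  monomial 1·x^3·y^0 ↦ 1·X^3·Y^0·Z^0.
  monomial 3·x^2·y^1 ↦ 3·X^2·Y^1·Z^0.
  monomial -2·x^2·y^0 ↦ -2·X^2·Y^0·Z^1.
  monomial 3·x^1·y^2 ↦ 3·X^1·Y^2·Z^0.
  monomial -1·x^1·y^1 ↦ -1·X^1·Y^1·Z^1.
  monomial -1·x^1·y^0 ↦ -1·X^1·Y^0·Z^2.
  monomial -1·x^0·y^3 ↦ -1·X^0·Y^3·Z^0.
  monomial 2·x^0·y^2 ↦ 2·X^0·Y^2·Z^1.
  monomial 2·x^0·y^1 ↦ 2·X^0·Y^1·Z^2.
  monomial 3·x^0·y^0 ↦ 3·X^0·Y^0·Z^3.
Collecting: F(X, Y, Z) = X**3 + 3*X**2*Y - 2*X**2*Z + 3*X*Y**2 - X*Y*Z - X*Z**2 - Y**3 + 2*Y**2*Z + 2*Y*Z**2 + 3*Z**3.


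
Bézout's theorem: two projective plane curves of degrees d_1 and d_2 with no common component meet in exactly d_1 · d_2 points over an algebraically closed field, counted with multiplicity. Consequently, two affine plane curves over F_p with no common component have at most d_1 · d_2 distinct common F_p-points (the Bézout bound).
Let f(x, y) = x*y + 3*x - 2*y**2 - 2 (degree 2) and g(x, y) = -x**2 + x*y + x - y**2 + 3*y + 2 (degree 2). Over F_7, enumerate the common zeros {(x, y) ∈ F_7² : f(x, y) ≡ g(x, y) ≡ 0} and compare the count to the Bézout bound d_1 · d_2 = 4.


Common zeros: ∅; count = 0; Bézout bound = 4.

deg(f) = 2, deg(g) = 2, so Bézout bound = 4.
Scan x ∈ F_7. For each x, list the y ∈ F_7 with f(x, y) ≡ 0 and those with g(x, y) ≡ 0 (mod 7); the common zeros in that column are the intersection.
  x = 0: f ≡ 0 at y ∈ ∅; g ≡ 0 at y ∈ ∅; common: ∅.
  x = 1: f ≡ 0 at y ∈ {1, 3}; g ≡ 0 at y ∈ ∅; common: ∅.
  x = 2: f ≡ 0 at y ∈ {2, 6}; g ≡ 0 at y ∈ {0, 5}; common: ∅.
  x = 3: f ≡ 0 at y ∈ {0, 5}; g ≡ 0 at y ∈ ∅; common: ∅.
  x = 4: f ≡ 0 at y ∈ ∅; g ≡ 0 at y ∈ {2, 5}; common: ∅.
  x = 5: f ≡ 0 at y ∈ ∅; g ≡ 0 at y ∈ ∅; common: ∅.
  x = 6: f ≡ 0 at y ∈ ∅; g ≡ 0 at y ∈ {0, 2}; common: ∅.
Collecting: common zeros = ∅, so the count is 0.
Comparison with the Bézout bound: 0 ≤ 4 = deg(f)·deg(g), as expected for curves with no common component (the affine F_7-count falls short of the bound because intersections may lie at infinity, over extension fields, or carry multiplicity).


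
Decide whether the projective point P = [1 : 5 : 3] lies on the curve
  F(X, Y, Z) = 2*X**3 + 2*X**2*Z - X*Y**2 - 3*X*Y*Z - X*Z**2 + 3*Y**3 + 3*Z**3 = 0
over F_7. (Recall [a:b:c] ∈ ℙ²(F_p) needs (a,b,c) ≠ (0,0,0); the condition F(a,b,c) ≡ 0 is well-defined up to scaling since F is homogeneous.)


F(1,5,3) ≡ 0 (mod 7); P is on the curve.

Evaluate F(1, 5, 3) term-by-term (mod 7).
  2*X**3 ↦ 2·1·1·1 = 2
  2*X**2*Z ↦ 2·1·1·3 = 6
  -X*Y**2 ↦ -1·1·25·1 = -25
  -3*X*Y*Z ↦ -3·1·5·3 = -45
  -X*Z**2 ↦ -1·1·1·9 = -9
  3*Y**3 ↦ 3·1·125·1 = 375
  3*Z**3 ↦ 3·1·1·27 = 81
Sum: F(1, 5, 3) = (2) + (6) + (-25) + (-45) + (-9) + (375) + (81) = 385.
Reducing mod 7: 385 ≡ 0 (mod 7).
Since F(a, b, c) ≡ 0 (mod 7), P lies on the curve.


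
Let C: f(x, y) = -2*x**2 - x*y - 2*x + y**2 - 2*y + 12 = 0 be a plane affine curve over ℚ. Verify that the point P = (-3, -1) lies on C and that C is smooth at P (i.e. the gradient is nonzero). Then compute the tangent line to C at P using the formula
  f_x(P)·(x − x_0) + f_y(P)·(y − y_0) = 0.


Tangent line at P: 11*x - y + 32 = 0.

Step 1: f(-3, -1) = 0, so P lies on C.
Step 2: partial derivatives
  f_x(x, y) = -4*x - y - 2, f_y(x, y) = -x + 2*y - 2.
  f_x(P) = 11, f_y(P) = -1 (gradient nonzero, so P is smooth).
Step 3: tangent line at P: 11·(x − -3) + -1·(y − -1) = 0.
Expanding: 11*x - y + 32 = 0.


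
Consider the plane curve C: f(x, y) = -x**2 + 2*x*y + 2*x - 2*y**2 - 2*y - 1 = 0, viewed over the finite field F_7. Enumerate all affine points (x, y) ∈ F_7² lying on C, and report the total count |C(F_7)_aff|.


Affine F_7-points: {(1, 0)}; count = 1.

For each of the 49 pairs (x, y) ∈ F_7², evaluate f(x, y) mod 7. Record the zeros.
  x = 0: [0↦6, 1↦2, 2↦1, 3↦3, 4↦1, 5↦2, 6↦6]  zeros at y ∈ ∅
  x = 1: [0↦0, 1↦5, 2↦6, 3↦3, 4↦3, 5↦6, 6↦5]  zeros at y ∈ {0}
  x = 2: [0↦6, 1↦6, 2↦2, 3↦1, 4↦3, 5↦1, 6↦2]  zeros at y ∈ ∅
  x = 3: [0↦3, 1↦5, 2↦3, 3↦4, 4↦1, 5↦1, 6↦4]  zeros at y ∈ ∅
  x = 4: [0↦5, 1↦2, 2↦2, 3↦5, 4↦4, 5↦6, 6↦4]  zeros at y ∈ ∅
  x = 5: [0↦5, 1↦4, 2↦6, 3↦4, 4↦5, 5↦2, 6↦2]  zeros at y ∈ ∅
  x = 6: [0↦3, 1↦4, 2↦1, 3↦1, 4↦4, 5↦3, 6↦5]  zeros at y ∈ ∅
Collecting zeros: affine points = {(1, 0)}.
Total count |C(F_7)_aff| = 1.


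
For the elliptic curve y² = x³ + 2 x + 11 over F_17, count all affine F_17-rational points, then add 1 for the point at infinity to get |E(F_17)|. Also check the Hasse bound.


Affine points = {(4, 7), (4, 10), (6, 1), (6, 16), (11, 2), (11, 15), (15, 4), (15, 13), (16, 5), (16, 12)}; affine count = 10; |E(F_17)| = 11.

Discriminant check: Δ ∝ 4a³ + 27b² = 4·2³ + 27·11² = 4·8 + 27·121 ≡ 1 (mod 17). Nonzero ⇒ E is nonsingular.
For each x ∈ F_17, compute rhs = x³ + 2·x + 11 mod 17, then count y ∈ F_17 with y² ≡ rhs.
  x = 0: rhs = 11, matching y values: none (0 points).
  x = 1: rhs = 14, matching y values: none (0 points).
  x = 2: rhs = 6, matching y values: none (0 points).
  x = 3: rhs = 10, matching y values: none (0 points).
  x = 4: rhs = 15, matching y values: 7, 10 (2 points).
  x = 5: rhs = 10, matching y values: none (0 points).
  x = 6: rhs = 1, matching y values: 1, 16 (2 points).
  x = 7: rhs = 11, matching y values: none (0 points).
  x = 8: rhs = 12, matching y values: none (0 points).
  x = 9: rhs = 10, matching y values: none (0 points).
  x = 10: rhs = 11, matching y values: none (0 points).
  x = 11: rhs = 4, matching y values: 2, 15 (2 points).
  x = 12: rhs = 12, matching y values: none (0 points).
  x = 13: rhs = 7, matching y values: none (0 points).
  x = 14: rhs = 12, matching y values: none (0 points).
  x = 15: rhs = 16, matching y values: 4, 13 (2 points).
  x = 16: rhs = 8, matching y values: 5, 12 (2 points).
Total affine count: 10.
Full point count |E(F_17)| = 10 + 1 = 11.
Hasse bound: |11 − (17+1)| = |-7| = 7 ≤ 2√17 ≈ 8.2462 ✓.


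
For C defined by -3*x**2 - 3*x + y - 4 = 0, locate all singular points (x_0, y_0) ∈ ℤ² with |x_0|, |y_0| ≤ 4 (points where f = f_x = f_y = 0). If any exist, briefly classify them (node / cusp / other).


No singular points in the scanned grid; C is smooth there.

Compute partial derivatives:
  f_x = -6*x - 3.
  f_y = 1.
f_y = 1 is a nonzero constant, so f_y never vanishes: no point (x, y) can satisfy f = f_x = f_y = 0. In particular no (x, y) ∈ {−4, ..., 4}² is singular; the curve is smooth.


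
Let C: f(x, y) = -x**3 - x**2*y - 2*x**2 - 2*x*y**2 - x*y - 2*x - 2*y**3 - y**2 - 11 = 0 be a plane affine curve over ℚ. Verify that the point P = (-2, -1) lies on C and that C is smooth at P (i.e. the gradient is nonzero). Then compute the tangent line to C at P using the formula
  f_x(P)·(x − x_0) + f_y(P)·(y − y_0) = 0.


Tangent line at P: -11*x - 14*y - 36 = 0.

Step 1: f(-2, -1) = 0, so P lies on C.
Step 2: partial derivatives
  f_x(x, y) = -3*x**2 - 2*x*y - 4*x - 2*y**2 - y - 2, f_y(x, y) = -x**2 - 4*x*y - x - 6*y**2 - 2*y.
  f_x(P) = -11, f_y(P) = -14 (gradient nonzero, so P is smooth).
Step 3: tangent line at P: -11·(x − -2) + -14·(y − -1) = 0.
Expanding: -11*x - 14*y - 36 = 0.


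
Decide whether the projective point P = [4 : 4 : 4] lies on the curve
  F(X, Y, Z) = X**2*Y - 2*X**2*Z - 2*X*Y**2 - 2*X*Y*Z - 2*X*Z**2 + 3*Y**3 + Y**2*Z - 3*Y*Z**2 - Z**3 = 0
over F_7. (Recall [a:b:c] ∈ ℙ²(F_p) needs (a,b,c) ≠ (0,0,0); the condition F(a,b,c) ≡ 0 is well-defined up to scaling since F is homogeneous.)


F(4,4,4) ≡ 0 (mod 7); P is on the curve.

Evaluate F(4, 4, 4) term-by-term (mod 7).
  X**2*Y ↦ 1·16·4·1 = 64
  -2*X**2*Z ↦ -2·16·1·4 = -128
  -2*X*Y**2 ↦ -2·4·16·1 = -128
  -2*X*Y*Z ↦ -2·4·4·4 = -128
  -2*X*Z**2 ↦ -2·4·1·16 = -128
  3*Y**3 ↦ 3·1·64·1 = 192
  Y**2*Z ↦ 1·1·16·4 = 64
  -3*Y*Z**2 ↦ -3·1·4·16 = -192
  -Z**3 ↦ -1·1·1·64 = -64
Sum: F(4, 4, 4) = (64) + (-128) + (-128) + (-128) + (-128) + (192) + (64) + (-192) + (-64) = -448.
Reducing mod 7: -448 ≡ 0 (mod 7).
Since F(a, b, c) ≡ 0 (mod 7), P lies on the curve.


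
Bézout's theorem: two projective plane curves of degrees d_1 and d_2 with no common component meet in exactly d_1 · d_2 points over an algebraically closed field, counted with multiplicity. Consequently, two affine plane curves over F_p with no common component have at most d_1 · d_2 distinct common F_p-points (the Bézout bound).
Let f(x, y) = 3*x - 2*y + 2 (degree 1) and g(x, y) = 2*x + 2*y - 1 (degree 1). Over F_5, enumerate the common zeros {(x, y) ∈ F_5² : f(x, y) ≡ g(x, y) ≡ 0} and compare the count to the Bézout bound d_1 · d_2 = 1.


Common zeros: ∅; count = 0; Bézout bound = 1.

deg(f) = 1, deg(g) = 1, so Bézout bound = 1.
Scan x ∈ F_5. For each x, list the y ∈ F_5 with f(x, y) ≡ 0 and those with g(x, y) ≡ 0 (mod 5); the common zeros in that column are the intersection.
  x = 0: f ≡ 0 at y ∈ {1}; g ≡ 0 at y ∈ {3}; common: ∅.
  x = 1: f ≡ 0 at y ∈ {0}; g ≡ 0 at y ∈ {2}; common: ∅.
  x = 2: f ≡ 0 at y ∈ {4}; g ≡ 0 at y ∈ {1}; common: ∅.
  x = 3: f ≡ 0 at y ∈ {3}; g ≡ 0 at y ∈ {0}; common: ∅.
  x = 4: f ≡ 0 at y ∈ {2}; g ≡ 0 at y ∈ {4}; common: ∅.
Collecting: common zeros = ∅, so the count is 0.
Comparison with the Bézout bound: 0 ≤ 1 = deg(f)·deg(g), as expected for curves with no common component (the affine F_5-count falls short of the bound because intersections may lie at infinity, over extension fields, or carry multiplicity).


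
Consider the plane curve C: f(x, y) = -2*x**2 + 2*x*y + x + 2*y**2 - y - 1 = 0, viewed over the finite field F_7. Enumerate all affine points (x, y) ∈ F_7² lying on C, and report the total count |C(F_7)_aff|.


Affine F_7-points: {(0, 1), (0, 3), (2, 0), (2, 2), (4, 2), (4, 5), (5, 1), (5, 5)}; count = 8.

For each of the 49 pairs (x, y) ∈ F_7², evaluate f(x, y) mod 7. Record the zeros.
  x = 0: [0↦6, 1↦0, 2↦5, 3↦0, 4↦6, 5↦2, 6↦2]  zeros at y ∈ {1, 3}
  x = 1: [0↦5, 1↦1, 2↦1, 3↦5, 4↦6, 5↦4, 6↦6]  zeros at y ∈ ∅
  x = 2: [0↦0, 1↦5, 2↦0, 3↦6, 4↦2, 5↦2, 6↦6]  zeros at y ∈ {0, 2}
  x = 3: [0↦5, 1↦5, 2↦2, 3↦3, 4↦1, 5↦3, 6↦2]  zeros at y ∈ ∅
  x = 4: [0↦6, 1↦1, 2↦0, 3↦3, 4↦3, 5↦0, 6↦1]  zeros at y ∈ {2, 5}
  x = 5: [0↦3, 1↦0, 2↦1, 3↦6, 4↦1, 5↦0, 6↦3]  zeros at y ∈ {1, 5}
  x = 6: [0↦3, 1↦2, 2↦5, 3↦5, 4↦2, 5↦3, 6↦1]  zeros at y ∈ ∅
Collecting zeros: affine points = {(0, 1), (0, 3), (2, 0), (2, 2), (4, 2), (4, 5), (5, 1), (5, 5)}.
Total count |C(F_7)_aff| = 8.


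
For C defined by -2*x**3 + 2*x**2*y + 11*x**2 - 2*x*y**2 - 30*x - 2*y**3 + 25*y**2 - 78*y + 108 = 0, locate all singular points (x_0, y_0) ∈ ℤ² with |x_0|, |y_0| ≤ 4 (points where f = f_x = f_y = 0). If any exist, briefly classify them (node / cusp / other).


Singular points: {(3, 3)}; classification: node.

Compute partial derivatives:
  f_x = -6*x**2 + 4*x*y + 22*x - 2*y**2 - 30.
  f_y = 2*x**2 - 4*x*y - 6*y**2 + 50*y - 78.
Scan x_0 ∈ {−4, ..., 4}. For each x_0, f_y(x_0, y) is a polynomial in y; find its integer roots y ∈ {−4, ..., 4}, then test f_x and f at those candidates.
  x = -4: f_y(-4, y) = -6*y**2 + 66*y - 46; no integer root y with |y| ≤ 4.
  x = -3: f_y(-3, y) = -6*y**2 + 62*y - 60; no integer root y with |y| ≤ 4.
  x = -2: f_y(-2, y) = -6*y**2 + 58*y - 70; no integer root y with |y| ≤ 4.
  x = -1: f_y(-1, y) = -6*y**2 + 54*y - 76; no integer root y with |y| ≤ 4.
  x = 0: f_y(0, y) = -6*y**2 + 50*y - 78; no integer root y with |y| ≤ 4.
  x = 1: f_y(1, y) = -6*y**2 + 46*y - 76; no integer root y with |y| ≤ 4.
  x = 2: f_y(2, y) = -6*y**2 + 42*y - 70; no integer root y with |y| ≤ 4.
  x = 3: f_y(3, y) = -6*y**2 + 38*y - 60; vanishes at y ∈ {3}. (3, 3): f_x = 0, f = 0 — SINGULAR.
  x = 4: f_y(4, y) = -6*y**2 + 34*y - 46; no integer root y with |y| ≤ 4.
Only singular point on the grid: (3, 3).
Classify: substitute x = 3 + u, y = 3 + v and expand: f = -2*u**3 + 2*u**2*v - u**2 - 2*u*v**2 - 2*v**3 + v**2.
No constant or linear terms (consistent with a singular point). Quadratic part: -u**2 + v**2. Cubic part: -2*u**3 + 2*u**2*v - 2*u*v**2 - 2*v**3.
The quadratic part v**2 - u**2 = (v − u)(v + u) splits into two distinct linear factors, so there are two distinct tangent lines y − 3 = ±(x − 3) — this is a node (ordinary double point).
Classification: node.


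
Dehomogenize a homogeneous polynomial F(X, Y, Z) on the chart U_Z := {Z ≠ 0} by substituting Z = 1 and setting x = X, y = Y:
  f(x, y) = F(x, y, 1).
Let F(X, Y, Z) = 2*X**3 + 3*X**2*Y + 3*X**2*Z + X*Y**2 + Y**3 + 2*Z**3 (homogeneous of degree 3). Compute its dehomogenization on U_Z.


f(x, y) = 2*x**3 + 3*x**2*y + 3*x**2 + x*y**2 + y**3 + 2

On U_Z we set Z = 1. Each monomial c·X^i·Y^j·Z^k in F becomes c·x^i·y^j·1^k = c·x^i·y^j.
Substituting Z = 1: F(X, Y, 1) = 2*x**3 + 3*x**2*y + 3*x**2 + x*y**2 + y**3 + 2.
Note: deg(f) ≤ deg(F) = 3; strict inequality happens when F is divisible by Z (lost terms).


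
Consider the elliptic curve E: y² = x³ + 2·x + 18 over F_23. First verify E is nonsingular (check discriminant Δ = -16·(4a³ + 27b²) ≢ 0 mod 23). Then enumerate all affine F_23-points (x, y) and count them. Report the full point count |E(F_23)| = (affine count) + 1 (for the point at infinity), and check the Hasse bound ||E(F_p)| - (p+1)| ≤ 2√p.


Affine points = {(0, 8), (0, 15), (6, 4), (6, 19), (9, 11), (9, 12), (10, 7), (10, 16), (16, 11), (16, 12), (20, 10), (20, 13), (21, 11), (21, 12)}; affine count = 14; |E(F_23)| = 15.

Discriminant check: Δ ∝ 4a³ + 27b² = 4·2³ + 27·18² = 4·8 + 27·324 ≡ 17 (mod 23). Nonzero ⇒ E is nonsingular.
For each x ∈ F_23, compute rhs = x³ + 2·x + 18 mod 23, then count y ∈ F_23 with y² ≡ rhs.
  x = 0: rhs = 18, matching y values: 8, 15 (2 points).
  x = 1: rhs = 21, matching y values: none (0 points).
  x = 2: rhs = 7, matching y values: none (0 points).
  x = 3: rhs = 5, matching y values: none (0 points).
  x = 4: rhs = 21, matching y values: none (0 points).
  x = 5: rhs = 15, matching y values: none (0 points).
  x = 6: rhs = 16, matching y values: 4, 19 (2 points).
  x = 7: rhs = 7, matching y values: none (0 points).
  x = 8: rhs = 17, matching y values: none (0 points).
  x = 9: rhs = 6, matching y values: 11, 12 (2 points).
  x = 10: rhs = 3, matching y values: 7, 16 (2 points).
  x = 11: rhs = 14, matching y values: none (0 points).
  x = 12: rhs = 22, matching y values: none (0 points).
  x = 13: rhs = 10, matching y values: none (0 points).
  x = 14: rhs = 7, matching y values: none (0 points).
  x = 15: rhs = 19, matching y values: none (0 points).
  x = 16: rhs = 6, matching y values: 11, 12 (2 points).
  x = 17: rhs = 20, matching y values: none (0 points).
  x = 18: rhs = 21, matching y values: none (0 points).
  x = 19: rhs = 15, matching y values: none (0 points).
  x = 20: rhs = 8, matching y values: 10, 13 (2 points).
  x = 21: rhs = 6, matching y values: 11, 12 (2 points).
  x = 22: rhs = 15, matching y values: none (0 points).
Total affine count: 14.
Full point count |E(F_23)| = 14 + 1 = 15.
Hasse bound: |15 − (23+1)| = |-9| = 9 ≤ 2√23 ≈ 9.5917 ✓.


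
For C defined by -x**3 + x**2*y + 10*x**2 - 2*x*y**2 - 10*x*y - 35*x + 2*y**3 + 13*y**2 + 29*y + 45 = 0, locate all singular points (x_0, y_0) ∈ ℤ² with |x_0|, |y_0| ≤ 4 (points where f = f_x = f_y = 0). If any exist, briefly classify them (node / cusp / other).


Singular points: {(3, -1)}; classification: cusp.

Compute partial derivatives:
  f_x = -3*x**2 + 2*x*y + 20*x - 2*y**2 - 10*y - 35.
  f_y = x**2 - 4*x*y - 10*x + 6*y**2 + 26*y + 29.
Scan x_0 ∈ {−4, ..., 4}. For each x_0, f_y(x_0, y) is a polynomial in y; find its integer roots y ∈ {−4, ..., 4}, then test f_x and f at those candidates.
  x = -4: f_y(-4, y) = 6*y**2 + 42*y + 85; no integer root y with |y| ≤ 4.
  x = -3: f_y(-3, y) = 6*y**2 + 38*y + 68; no integer root y with |y| ≤ 4.
  x = -2: f_y(-2, y) = 6*y**2 + 34*y + 53; no integer root y with |y| ≤ 4.
  x = -1: f_y(-1, y) = 6*y**2 + 30*y + 40; no integer root y with |y| ≤ 4.
  x = 0: f_y(0, y) = 6*y**2 + 26*y + 29; no integer root y with |y| ≤ 4.
  x = 1: f_y(1, y) = 6*y**2 + 22*y + 20; vanishes at y ∈ {-2}. (1, -2): f_x = -10 ≠ 0.
  x = 2: f_y(2, y) = 6*y**2 + 18*y + 13; no integer root y with |y| ≤ 4.
  x = 3: f_y(3, y) = 6*y**2 + 14*y + 8; vanishes at y ∈ {-1}. (3, -1): f_x = 0, f = 0 — SINGULAR.
  x = 4: f_y(4, y) = 6*y**2 + 10*y + 5; no integer root y with |y| ≤ 4.
Only singular point on the grid: (3, -1).
Classify: substitute x = 3 + u, y = -1 + v and expand: f = -u**3 + u**2*v - 2*u*v**2 + 2*v**3 + v**2.
No constant or linear terms (consistent with a singular point). Quadratic part: v**2. Cubic part: -u**3 + u**2*v - 2*u*v**2 + 2*v**3.
The quadratic part v**2 is a perfect square, so there is a single (double) tangent line v = 0, i.e. y = -1. Restricting the cubic part to that line (v = 0) leaves -u**3 ≠ 0, so f is not divisible by v and the branch is v² ≈ u**3 to lowest order — this is a cusp.
Classification: cusp.


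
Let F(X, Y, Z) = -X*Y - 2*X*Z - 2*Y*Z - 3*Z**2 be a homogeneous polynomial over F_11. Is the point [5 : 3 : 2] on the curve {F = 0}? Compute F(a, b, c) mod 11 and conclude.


F(5,3,2) ≡ 7 (mod 11); P is NOT on the curve.

Evaluate F(5, 3, 2) term-by-term (mod 11).
  -X*Y ↦ -1·5·3·1 = -15
  -2*X*Z ↦ -2·5·1·2 = -20
  -2*Y*Z ↦ -2·1·3·2 = -12
  -3*Z**2 ↦ -3·1·1·4 = -12
Sum: F(5, 3, 2) = (-15) + (-20) + (-12) + (-12) = -59.
Reducing mod 11: -59 ≡ 7 (mod 11).
Since F(a, b, c) ≡ 7 ≠ 0 (mod 11), P does NOT lie on the curve.
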